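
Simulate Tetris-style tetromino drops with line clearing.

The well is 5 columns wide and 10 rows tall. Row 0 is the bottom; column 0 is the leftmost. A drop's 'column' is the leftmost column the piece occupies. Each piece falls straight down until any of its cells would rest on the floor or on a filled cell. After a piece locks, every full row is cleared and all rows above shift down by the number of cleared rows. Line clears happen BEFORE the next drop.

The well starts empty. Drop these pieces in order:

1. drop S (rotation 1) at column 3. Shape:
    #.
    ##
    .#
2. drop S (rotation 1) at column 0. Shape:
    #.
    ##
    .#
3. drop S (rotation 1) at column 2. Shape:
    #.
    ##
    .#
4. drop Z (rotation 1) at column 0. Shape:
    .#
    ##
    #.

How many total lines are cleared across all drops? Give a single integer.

Drop 1: S rot1 at col 3 lands with bottom-row=0; cleared 0 line(s) (total 0); column heights now [0 0 0 3 2], max=3
Drop 2: S rot1 at col 0 lands with bottom-row=0; cleared 0 line(s) (total 0); column heights now [3 2 0 3 2], max=3
Drop 3: S rot1 at col 2 lands with bottom-row=3; cleared 0 line(s) (total 0); column heights now [3 2 6 5 2], max=6
Drop 4: Z rot1 at col 0 lands with bottom-row=3; cleared 0 line(s) (total 0); column heights now [5 6 6 5 2], max=6

Answer: 0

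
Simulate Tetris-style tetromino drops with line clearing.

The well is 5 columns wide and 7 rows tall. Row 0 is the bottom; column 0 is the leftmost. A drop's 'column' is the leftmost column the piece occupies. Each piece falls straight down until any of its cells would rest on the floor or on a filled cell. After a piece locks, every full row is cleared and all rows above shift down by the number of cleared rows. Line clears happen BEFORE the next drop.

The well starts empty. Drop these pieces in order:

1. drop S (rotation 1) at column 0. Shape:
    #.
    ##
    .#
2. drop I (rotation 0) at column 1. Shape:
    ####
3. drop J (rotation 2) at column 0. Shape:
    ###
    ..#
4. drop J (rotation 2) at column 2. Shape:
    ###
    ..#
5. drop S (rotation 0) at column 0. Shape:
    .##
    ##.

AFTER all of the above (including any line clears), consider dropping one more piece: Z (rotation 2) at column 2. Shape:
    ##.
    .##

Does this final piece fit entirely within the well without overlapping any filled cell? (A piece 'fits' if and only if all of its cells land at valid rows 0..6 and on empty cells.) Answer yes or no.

Drop 1: S rot1 at col 0 lands with bottom-row=0; cleared 0 line(s) (total 0); column heights now [3 2 0 0 0], max=3
Drop 2: I rot0 at col 1 lands with bottom-row=2; cleared 1 line(s) (total 1); column heights now [2 2 0 0 0], max=2
Drop 3: J rot2 at col 0 lands with bottom-row=1; cleared 0 line(s) (total 1); column heights now [3 3 3 0 0], max=3
Drop 4: J rot2 at col 2 lands with bottom-row=2; cleared 0 line(s) (total 1); column heights now [3 3 4 4 4], max=4
Drop 5: S rot0 at col 0 lands with bottom-row=3; cleared 1 line(s) (total 2); column heights now [3 4 4 0 3], max=4
Test piece Z rot2 at col 2 (width 3): heights before test = [3 4 4 0 3]; fits = True

Answer: yes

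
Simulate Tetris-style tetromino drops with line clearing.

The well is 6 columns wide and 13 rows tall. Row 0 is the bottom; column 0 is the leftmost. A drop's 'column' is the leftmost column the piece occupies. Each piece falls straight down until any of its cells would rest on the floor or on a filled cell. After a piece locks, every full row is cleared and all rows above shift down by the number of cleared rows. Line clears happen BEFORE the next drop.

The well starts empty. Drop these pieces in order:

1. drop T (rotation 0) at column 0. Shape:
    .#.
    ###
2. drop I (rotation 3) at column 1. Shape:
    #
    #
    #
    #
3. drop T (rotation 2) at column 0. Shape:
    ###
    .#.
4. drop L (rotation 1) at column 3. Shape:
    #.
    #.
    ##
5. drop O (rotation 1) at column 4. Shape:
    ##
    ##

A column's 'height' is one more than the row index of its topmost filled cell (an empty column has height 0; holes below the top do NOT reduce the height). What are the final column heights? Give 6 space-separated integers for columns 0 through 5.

Drop 1: T rot0 at col 0 lands with bottom-row=0; cleared 0 line(s) (total 0); column heights now [1 2 1 0 0 0], max=2
Drop 2: I rot3 at col 1 lands with bottom-row=2; cleared 0 line(s) (total 0); column heights now [1 6 1 0 0 0], max=6
Drop 3: T rot2 at col 0 lands with bottom-row=6; cleared 0 line(s) (total 0); column heights now [8 8 8 0 0 0], max=8
Drop 4: L rot1 at col 3 lands with bottom-row=0; cleared 0 line(s) (total 0); column heights now [8 8 8 3 1 0], max=8
Drop 5: O rot1 at col 4 lands with bottom-row=1; cleared 0 line(s) (total 0); column heights now [8 8 8 3 3 3], max=8

Answer: 8 8 8 3 3 3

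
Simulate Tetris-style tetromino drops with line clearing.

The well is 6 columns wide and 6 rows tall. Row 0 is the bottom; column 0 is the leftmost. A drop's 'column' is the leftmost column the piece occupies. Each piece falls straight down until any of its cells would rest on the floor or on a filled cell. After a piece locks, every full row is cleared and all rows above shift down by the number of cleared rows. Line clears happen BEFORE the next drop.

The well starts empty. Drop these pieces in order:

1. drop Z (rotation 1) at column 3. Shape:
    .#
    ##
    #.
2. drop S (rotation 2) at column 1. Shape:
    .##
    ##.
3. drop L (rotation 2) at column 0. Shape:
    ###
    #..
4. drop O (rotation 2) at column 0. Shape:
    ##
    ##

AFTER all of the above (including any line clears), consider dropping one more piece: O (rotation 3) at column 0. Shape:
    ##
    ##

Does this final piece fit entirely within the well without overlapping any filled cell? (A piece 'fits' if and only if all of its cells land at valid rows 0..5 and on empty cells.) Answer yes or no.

Drop 1: Z rot1 at col 3 lands with bottom-row=0; cleared 0 line(s) (total 0); column heights now [0 0 0 2 3 0], max=3
Drop 2: S rot2 at col 1 lands with bottom-row=1; cleared 0 line(s) (total 0); column heights now [0 2 3 3 3 0], max=3
Drop 3: L rot2 at col 0 lands with bottom-row=2; cleared 0 line(s) (total 0); column heights now [4 4 4 3 3 0], max=4
Drop 4: O rot2 at col 0 lands with bottom-row=4; cleared 0 line(s) (total 0); column heights now [6 6 4 3 3 0], max=6
Test piece O rot3 at col 0 (width 2): heights before test = [6 6 4 3 3 0]; fits = False

Answer: no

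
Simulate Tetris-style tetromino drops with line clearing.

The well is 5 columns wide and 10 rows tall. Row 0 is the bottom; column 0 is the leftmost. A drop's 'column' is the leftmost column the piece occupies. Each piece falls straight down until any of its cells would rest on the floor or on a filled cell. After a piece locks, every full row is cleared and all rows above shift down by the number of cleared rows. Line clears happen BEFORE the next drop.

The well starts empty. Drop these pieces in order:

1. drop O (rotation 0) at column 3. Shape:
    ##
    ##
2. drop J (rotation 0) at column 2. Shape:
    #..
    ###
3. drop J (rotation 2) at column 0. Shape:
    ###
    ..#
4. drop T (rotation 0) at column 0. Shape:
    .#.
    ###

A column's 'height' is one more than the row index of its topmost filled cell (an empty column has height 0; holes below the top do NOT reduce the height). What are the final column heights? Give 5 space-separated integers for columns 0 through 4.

Drop 1: O rot0 at col 3 lands with bottom-row=0; cleared 0 line(s) (total 0); column heights now [0 0 0 2 2], max=2
Drop 2: J rot0 at col 2 lands with bottom-row=2; cleared 0 line(s) (total 0); column heights now [0 0 4 3 3], max=4
Drop 3: J rot2 at col 0 lands with bottom-row=4; cleared 0 line(s) (total 0); column heights now [6 6 6 3 3], max=6
Drop 4: T rot0 at col 0 lands with bottom-row=6; cleared 0 line(s) (total 0); column heights now [7 8 7 3 3], max=8

Answer: 7 8 7 3 3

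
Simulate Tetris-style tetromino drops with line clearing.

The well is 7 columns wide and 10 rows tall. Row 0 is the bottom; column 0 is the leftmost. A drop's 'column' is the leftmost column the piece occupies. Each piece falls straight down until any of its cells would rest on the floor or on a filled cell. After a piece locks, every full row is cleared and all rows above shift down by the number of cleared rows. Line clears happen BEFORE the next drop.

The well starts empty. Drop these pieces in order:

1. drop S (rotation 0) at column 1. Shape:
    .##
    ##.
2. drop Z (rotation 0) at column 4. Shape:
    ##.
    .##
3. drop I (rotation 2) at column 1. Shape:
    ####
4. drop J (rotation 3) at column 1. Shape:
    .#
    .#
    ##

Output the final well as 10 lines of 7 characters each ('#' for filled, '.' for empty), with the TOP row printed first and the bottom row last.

Drop 1: S rot0 at col 1 lands with bottom-row=0; cleared 0 line(s) (total 0); column heights now [0 1 2 2 0 0 0], max=2
Drop 2: Z rot0 at col 4 lands with bottom-row=0; cleared 0 line(s) (total 0); column heights now [0 1 2 2 2 2 1], max=2
Drop 3: I rot2 at col 1 lands with bottom-row=2; cleared 0 line(s) (total 0); column heights now [0 3 3 3 3 2 1], max=3
Drop 4: J rot3 at col 1 lands with bottom-row=3; cleared 0 line(s) (total 0); column heights now [0 4 6 3 3 2 1], max=6

Answer: .......
.......
.......
.......
..#....
..#....
.##....
.####..
..####.
.##..##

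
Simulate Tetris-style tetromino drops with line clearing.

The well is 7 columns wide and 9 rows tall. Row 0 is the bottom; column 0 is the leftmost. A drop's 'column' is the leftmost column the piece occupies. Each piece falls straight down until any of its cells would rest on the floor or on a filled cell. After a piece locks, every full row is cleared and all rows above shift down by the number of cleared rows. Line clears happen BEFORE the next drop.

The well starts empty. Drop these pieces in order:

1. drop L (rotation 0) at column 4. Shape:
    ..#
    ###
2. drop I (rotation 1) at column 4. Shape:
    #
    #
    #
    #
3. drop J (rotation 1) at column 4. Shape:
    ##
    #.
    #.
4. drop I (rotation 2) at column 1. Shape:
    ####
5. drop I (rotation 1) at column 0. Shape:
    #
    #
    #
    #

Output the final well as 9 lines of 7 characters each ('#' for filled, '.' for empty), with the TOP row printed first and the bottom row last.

Drop 1: L rot0 at col 4 lands with bottom-row=0; cleared 0 line(s) (total 0); column heights now [0 0 0 0 1 1 2], max=2
Drop 2: I rot1 at col 4 lands with bottom-row=1; cleared 0 line(s) (total 0); column heights now [0 0 0 0 5 1 2], max=5
Drop 3: J rot1 at col 4 lands with bottom-row=5; cleared 0 line(s) (total 0); column heights now [0 0 0 0 8 8 2], max=8
Drop 4: I rot2 at col 1 lands with bottom-row=8; cleared 0 line(s) (total 0); column heights now [0 9 9 9 9 8 2], max=9
Drop 5: I rot1 at col 0 lands with bottom-row=0; cleared 0 line(s) (total 0); column heights now [4 9 9 9 9 8 2], max=9

Answer: .####..
....##.
....#..
....#..
....#..
#...#..
#...#..
#...#.#
#...###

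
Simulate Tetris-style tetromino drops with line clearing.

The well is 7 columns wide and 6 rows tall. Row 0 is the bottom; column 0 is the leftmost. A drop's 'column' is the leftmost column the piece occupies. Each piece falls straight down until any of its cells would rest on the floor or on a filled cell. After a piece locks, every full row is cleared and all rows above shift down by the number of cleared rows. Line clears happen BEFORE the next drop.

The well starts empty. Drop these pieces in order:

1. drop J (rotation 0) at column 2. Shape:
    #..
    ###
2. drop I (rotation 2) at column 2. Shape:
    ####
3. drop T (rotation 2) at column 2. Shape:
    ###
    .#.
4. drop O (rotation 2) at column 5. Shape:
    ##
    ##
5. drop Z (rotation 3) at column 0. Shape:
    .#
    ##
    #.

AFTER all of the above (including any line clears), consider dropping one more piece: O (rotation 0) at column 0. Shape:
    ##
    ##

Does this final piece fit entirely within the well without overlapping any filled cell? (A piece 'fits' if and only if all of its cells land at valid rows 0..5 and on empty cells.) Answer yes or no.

Answer: yes

Derivation:
Drop 1: J rot0 at col 2 lands with bottom-row=0; cleared 0 line(s) (total 0); column heights now [0 0 2 1 1 0 0], max=2
Drop 2: I rot2 at col 2 lands with bottom-row=2; cleared 0 line(s) (total 0); column heights now [0 0 3 3 3 3 0], max=3
Drop 3: T rot2 at col 2 lands with bottom-row=3; cleared 0 line(s) (total 0); column heights now [0 0 5 5 5 3 0], max=5
Drop 4: O rot2 at col 5 lands with bottom-row=3; cleared 0 line(s) (total 0); column heights now [0 0 5 5 5 5 5], max=5
Drop 5: Z rot3 at col 0 lands with bottom-row=0; cleared 0 line(s) (total 0); column heights now [2 3 5 5 5 5 5], max=5
Test piece O rot0 at col 0 (width 2): heights before test = [2 3 5 5 5 5 5]; fits = True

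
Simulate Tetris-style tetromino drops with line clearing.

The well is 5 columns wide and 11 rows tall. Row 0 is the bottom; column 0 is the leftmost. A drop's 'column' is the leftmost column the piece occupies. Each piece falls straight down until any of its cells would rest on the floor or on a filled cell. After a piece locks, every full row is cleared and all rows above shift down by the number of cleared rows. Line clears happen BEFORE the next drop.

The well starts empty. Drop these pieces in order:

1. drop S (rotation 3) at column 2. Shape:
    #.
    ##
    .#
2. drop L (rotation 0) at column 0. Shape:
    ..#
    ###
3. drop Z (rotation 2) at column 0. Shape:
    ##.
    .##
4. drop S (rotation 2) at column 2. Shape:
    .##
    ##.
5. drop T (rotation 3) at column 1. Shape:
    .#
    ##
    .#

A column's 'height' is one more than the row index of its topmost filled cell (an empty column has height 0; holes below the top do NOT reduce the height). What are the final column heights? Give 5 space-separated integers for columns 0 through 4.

Answer: 7 9 10 8 8

Derivation:
Drop 1: S rot3 at col 2 lands with bottom-row=0; cleared 0 line(s) (total 0); column heights now [0 0 3 2 0], max=3
Drop 2: L rot0 at col 0 lands with bottom-row=3; cleared 0 line(s) (total 0); column heights now [4 4 5 2 0], max=5
Drop 3: Z rot2 at col 0 lands with bottom-row=5; cleared 0 line(s) (total 0); column heights now [7 7 6 2 0], max=7
Drop 4: S rot2 at col 2 lands with bottom-row=6; cleared 0 line(s) (total 0); column heights now [7 7 7 8 8], max=8
Drop 5: T rot3 at col 1 lands with bottom-row=7; cleared 0 line(s) (total 0); column heights now [7 9 10 8 8], max=10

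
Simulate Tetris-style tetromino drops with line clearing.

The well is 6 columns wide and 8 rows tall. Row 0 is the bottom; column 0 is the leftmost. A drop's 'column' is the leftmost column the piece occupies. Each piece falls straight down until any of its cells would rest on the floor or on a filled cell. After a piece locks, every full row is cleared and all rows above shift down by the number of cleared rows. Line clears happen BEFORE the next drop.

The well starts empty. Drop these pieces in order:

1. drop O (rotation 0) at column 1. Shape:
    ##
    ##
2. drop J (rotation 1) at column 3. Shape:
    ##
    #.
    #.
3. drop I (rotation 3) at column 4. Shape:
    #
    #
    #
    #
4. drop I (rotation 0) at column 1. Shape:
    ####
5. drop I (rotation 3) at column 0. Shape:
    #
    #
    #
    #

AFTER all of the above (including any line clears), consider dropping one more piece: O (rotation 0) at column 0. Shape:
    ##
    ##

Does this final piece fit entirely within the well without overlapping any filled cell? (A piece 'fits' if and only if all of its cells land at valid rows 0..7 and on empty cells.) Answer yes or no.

Drop 1: O rot0 at col 1 lands with bottom-row=0; cleared 0 line(s) (total 0); column heights now [0 2 2 0 0 0], max=2
Drop 2: J rot1 at col 3 lands with bottom-row=0; cleared 0 line(s) (total 0); column heights now [0 2 2 3 3 0], max=3
Drop 3: I rot3 at col 4 lands with bottom-row=3; cleared 0 line(s) (total 0); column heights now [0 2 2 3 7 0], max=7
Drop 4: I rot0 at col 1 lands with bottom-row=7; cleared 0 line(s) (total 0); column heights now [0 8 8 8 8 0], max=8
Drop 5: I rot3 at col 0 lands with bottom-row=0; cleared 0 line(s) (total 0); column heights now [4 8 8 8 8 0], max=8
Test piece O rot0 at col 0 (width 2): heights before test = [4 8 8 8 8 0]; fits = False

Answer: no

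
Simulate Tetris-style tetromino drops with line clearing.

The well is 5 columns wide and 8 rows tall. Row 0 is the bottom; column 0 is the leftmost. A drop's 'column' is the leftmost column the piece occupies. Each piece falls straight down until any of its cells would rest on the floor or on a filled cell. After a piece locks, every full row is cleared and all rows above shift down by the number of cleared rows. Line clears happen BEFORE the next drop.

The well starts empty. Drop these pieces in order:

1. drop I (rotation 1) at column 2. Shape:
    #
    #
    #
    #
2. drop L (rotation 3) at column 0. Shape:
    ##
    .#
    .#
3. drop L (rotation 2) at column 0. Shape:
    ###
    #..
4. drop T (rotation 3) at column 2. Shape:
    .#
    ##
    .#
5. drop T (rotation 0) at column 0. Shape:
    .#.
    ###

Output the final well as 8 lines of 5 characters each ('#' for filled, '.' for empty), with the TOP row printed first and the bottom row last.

Answer: .#...
####.
..##.
####.
#.#..
###..
.##..
.##..

Derivation:
Drop 1: I rot1 at col 2 lands with bottom-row=0; cleared 0 line(s) (total 0); column heights now [0 0 4 0 0], max=4
Drop 2: L rot3 at col 0 lands with bottom-row=0; cleared 0 line(s) (total 0); column heights now [3 3 4 0 0], max=4
Drop 3: L rot2 at col 0 lands with bottom-row=3; cleared 0 line(s) (total 0); column heights now [5 5 5 0 0], max=5
Drop 4: T rot3 at col 2 lands with bottom-row=4; cleared 0 line(s) (total 0); column heights now [5 5 6 7 0], max=7
Drop 5: T rot0 at col 0 lands with bottom-row=6; cleared 0 line(s) (total 0); column heights now [7 8 7 7 0], max=8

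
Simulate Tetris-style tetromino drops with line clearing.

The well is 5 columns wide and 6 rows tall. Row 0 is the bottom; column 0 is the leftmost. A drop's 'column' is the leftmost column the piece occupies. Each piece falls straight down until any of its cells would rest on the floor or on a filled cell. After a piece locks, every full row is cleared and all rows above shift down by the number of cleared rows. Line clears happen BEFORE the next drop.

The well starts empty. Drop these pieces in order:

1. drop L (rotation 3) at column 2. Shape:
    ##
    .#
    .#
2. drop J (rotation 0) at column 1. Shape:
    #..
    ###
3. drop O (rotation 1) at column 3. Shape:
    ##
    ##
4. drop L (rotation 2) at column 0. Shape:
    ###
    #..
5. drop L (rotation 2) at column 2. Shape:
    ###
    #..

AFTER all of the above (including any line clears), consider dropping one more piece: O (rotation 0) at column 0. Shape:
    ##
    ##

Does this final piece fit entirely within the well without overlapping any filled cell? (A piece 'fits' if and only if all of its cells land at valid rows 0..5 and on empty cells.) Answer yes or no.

Drop 1: L rot3 at col 2 lands with bottom-row=0; cleared 0 line(s) (total 0); column heights now [0 0 3 3 0], max=3
Drop 2: J rot0 at col 1 lands with bottom-row=3; cleared 0 line(s) (total 0); column heights now [0 5 4 4 0], max=5
Drop 3: O rot1 at col 3 lands with bottom-row=4; cleared 0 line(s) (total 0); column heights now [0 5 4 6 6], max=6
Drop 4: L rot2 at col 0 lands with bottom-row=4; cleared 1 line(s) (total 1); column heights now [5 5 4 5 5], max=5
Drop 5: L rot2 at col 2 lands with bottom-row=4; cleared 1 line(s) (total 2); column heights now [0 4 5 5 5], max=5
Test piece O rot0 at col 0 (width 2): heights before test = [0 4 5 5 5]; fits = True

Answer: yes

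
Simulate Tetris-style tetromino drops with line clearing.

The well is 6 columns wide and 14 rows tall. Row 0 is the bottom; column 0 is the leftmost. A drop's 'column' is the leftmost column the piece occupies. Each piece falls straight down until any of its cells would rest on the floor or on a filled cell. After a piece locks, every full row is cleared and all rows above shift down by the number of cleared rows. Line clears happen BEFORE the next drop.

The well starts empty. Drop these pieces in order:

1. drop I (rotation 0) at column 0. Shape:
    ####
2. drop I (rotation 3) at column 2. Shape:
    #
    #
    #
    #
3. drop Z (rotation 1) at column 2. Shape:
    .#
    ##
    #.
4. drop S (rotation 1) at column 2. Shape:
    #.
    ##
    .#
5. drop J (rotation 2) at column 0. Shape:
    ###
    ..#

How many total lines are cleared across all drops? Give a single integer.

Drop 1: I rot0 at col 0 lands with bottom-row=0; cleared 0 line(s) (total 0); column heights now [1 1 1 1 0 0], max=1
Drop 2: I rot3 at col 2 lands with bottom-row=1; cleared 0 line(s) (total 0); column heights now [1 1 5 1 0 0], max=5
Drop 3: Z rot1 at col 2 lands with bottom-row=5; cleared 0 line(s) (total 0); column heights now [1 1 7 8 0 0], max=8
Drop 4: S rot1 at col 2 lands with bottom-row=8; cleared 0 line(s) (total 0); column heights now [1 1 11 10 0 0], max=11
Drop 5: J rot2 at col 0 lands with bottom-row=11; cleared 0 line(s) (total 0); column heights now [13 13 13 10 0 0], max=13

Answer: 0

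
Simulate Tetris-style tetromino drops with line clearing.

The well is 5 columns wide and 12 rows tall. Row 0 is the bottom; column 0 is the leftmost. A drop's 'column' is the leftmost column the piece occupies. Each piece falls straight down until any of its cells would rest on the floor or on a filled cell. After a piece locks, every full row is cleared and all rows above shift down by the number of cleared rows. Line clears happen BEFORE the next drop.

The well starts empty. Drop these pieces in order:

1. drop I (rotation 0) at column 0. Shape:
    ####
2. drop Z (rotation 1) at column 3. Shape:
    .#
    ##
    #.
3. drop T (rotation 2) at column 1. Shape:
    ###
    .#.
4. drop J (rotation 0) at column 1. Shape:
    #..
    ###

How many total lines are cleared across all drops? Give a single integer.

Answer: 0

Derivation:
Drop 1: I rot0 at col 0 lands with bottom-row=0; cleared 0 line(s) (total 0); column heights now [1 1 1 1 0], max=1
Drop 2: Z rot1 at col 3 lands with bottom-row=1; cleared 0 line(s) (total 0); column heights now [1 1 1 3 4], max=4
Drop 3: T rot2 at col 1 lands with bottom-row=2; cleared 0 line(s) (total 0); column heights now [1 4 4 4 4], max=4
Drop 4: J rot0 at col 1 lands with bottom-row=4; cleared 0 line(s) (total 0); column heights now [1 6 5 5 4], max=6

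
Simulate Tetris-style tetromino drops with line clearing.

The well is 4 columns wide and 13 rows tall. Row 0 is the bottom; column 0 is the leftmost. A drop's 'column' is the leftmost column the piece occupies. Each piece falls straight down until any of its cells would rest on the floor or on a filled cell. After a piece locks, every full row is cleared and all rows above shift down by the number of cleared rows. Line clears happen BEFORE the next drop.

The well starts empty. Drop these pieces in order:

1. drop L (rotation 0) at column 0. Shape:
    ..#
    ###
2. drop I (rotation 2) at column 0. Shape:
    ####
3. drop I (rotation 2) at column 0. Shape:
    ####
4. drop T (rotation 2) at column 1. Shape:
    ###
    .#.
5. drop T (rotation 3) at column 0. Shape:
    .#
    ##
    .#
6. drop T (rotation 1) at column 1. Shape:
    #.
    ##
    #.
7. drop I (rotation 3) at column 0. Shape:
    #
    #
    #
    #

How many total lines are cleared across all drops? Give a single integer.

Answer: 2

Derivation:
Drop 1: L rot0 at col 0 lands with bottom-row=0; cleared 0 line(s) (total 0); column heights now [1 1 2 0], max=2
Drop 2: I rot2 at col 0 lands with bottom-row=2; cleared 1 line(s) (total 1); column heights now [1 1 2 0], max=2
Drop 3: I rot2 at col 0 lands with bottom-row=2; cleared 1 line(s) (total 2); column heights now [1 1 2 0], max=2
Drop 4: T rot2 at col 1 lands with bottom-row=2; cleared 0 line(s) (total 2); column heights now [1 4 4 4], max=4
Drop 5: T rot3 at col 0 lands with bottom-row=4; cleared 0 line(s) (total 2); column heights now [6 7 4 4], max=7
Drop 6: T rot1 at col 1 lands with bottom-row=7; cleared 0 line(s) (total 2); column heights now [6 10 9 4], max=10
Drop 7: I rot3 at col 0 lands with bottom-row=6; cleared 0 line(s) (total 2); column heights now [10 10 9 4], max=10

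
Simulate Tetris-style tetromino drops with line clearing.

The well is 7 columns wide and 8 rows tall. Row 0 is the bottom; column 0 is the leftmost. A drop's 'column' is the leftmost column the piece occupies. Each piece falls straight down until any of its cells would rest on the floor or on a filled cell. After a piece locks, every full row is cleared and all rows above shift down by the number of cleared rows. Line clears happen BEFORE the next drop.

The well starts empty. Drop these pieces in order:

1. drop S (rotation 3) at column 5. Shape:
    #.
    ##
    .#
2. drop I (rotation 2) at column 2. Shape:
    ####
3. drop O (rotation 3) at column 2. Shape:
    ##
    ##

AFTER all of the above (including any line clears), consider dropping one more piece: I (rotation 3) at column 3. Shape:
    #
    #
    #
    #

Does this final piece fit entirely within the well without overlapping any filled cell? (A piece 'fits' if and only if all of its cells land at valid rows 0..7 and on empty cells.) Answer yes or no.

Drop 1: S rot3 at col 5 lands with bottom-row=0; cleared 0 line(s) (total 0); column heights now [0 0 0 0 0 3 2], max=3
Drop 2: I rot2 at col 2 lands with bottom-row=3; cleared 0 line(s) (total 0); column heights now [0 0 4 4 4 4 2], max=4
Drop 3: O rot3 at col 2 lands with bottom-row=4; cleared 0 line(s) (total 0); column heights now [0 0 6 6 4 4 2], max=6
Test piece I rot3 at col 3 (width 1): heights before test = [0 0 6 6 4 4 2]; fits = False

Answer: no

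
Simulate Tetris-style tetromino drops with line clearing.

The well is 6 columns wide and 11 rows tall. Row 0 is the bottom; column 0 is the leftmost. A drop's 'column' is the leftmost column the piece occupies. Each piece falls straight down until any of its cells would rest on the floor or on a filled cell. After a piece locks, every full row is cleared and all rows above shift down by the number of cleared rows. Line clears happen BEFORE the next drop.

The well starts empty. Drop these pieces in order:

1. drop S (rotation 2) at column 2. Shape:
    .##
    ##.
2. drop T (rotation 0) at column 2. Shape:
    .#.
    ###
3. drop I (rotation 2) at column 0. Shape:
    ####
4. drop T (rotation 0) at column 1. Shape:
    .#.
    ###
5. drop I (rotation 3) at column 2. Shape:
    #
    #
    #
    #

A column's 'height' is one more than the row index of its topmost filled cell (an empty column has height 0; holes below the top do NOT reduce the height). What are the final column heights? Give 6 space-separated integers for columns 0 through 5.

Drop 1: S rot2 at col 2 lands with bottom-row=0; cleared 0 line(s) (total 0); column heights now [0 0 1 2 2 0], max=2
Drop 2: T rot0 at col 2 lands with bottom-row=2; cleared 0 line(s) (total 0); column heights now [0 0 3 4 3 0], max=4
Drop 3: I rot2 at col 0 lands with bottom-row=4; cleared 0 line(s) (total 0); column heights now [5 5 5 5 3 0], max=5
Drop 4: T rot0 at col 1 lands with bottom-row=5; cleared 0 line(s) (total 0); column heights now [5 6 7 6 3 0], max=7
Drop 5: I rot3 at col 2 lands with bottom-row=7; cleared 0 line(s) (total 0); column heights now [5 6 11 6 3 0], max=11

Answer: 5 6 11 6 3 0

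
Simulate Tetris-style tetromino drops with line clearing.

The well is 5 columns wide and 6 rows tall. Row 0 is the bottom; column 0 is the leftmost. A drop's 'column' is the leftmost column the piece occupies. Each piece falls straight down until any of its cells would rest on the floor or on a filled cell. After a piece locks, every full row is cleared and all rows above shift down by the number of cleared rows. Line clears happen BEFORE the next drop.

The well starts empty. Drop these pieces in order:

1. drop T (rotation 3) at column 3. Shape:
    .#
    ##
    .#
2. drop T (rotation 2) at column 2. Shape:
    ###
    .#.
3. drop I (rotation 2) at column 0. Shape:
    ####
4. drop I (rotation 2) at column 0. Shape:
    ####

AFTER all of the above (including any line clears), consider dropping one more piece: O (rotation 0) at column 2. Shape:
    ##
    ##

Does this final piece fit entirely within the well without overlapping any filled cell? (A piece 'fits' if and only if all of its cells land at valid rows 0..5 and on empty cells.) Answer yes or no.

Answer: no

Derivation:
Drop 1: T rot3 at col 3 lands with bottom-row=0; cleared 0 line(s) (total 0); column heights now [0 0 0 2 3], max=3
Drop 2: T rot2 at col 2 lands with bottom-row=2; cleared 0 line(s) (total 0); column heights now [0 0 4 4 4], max=4
Drop 3: I rot2 at col 0 lands with bottom-row=4; cleared 0 line(s) (total 0); column heights now [5 5 5 5 4], max=5
Drop 4: I rot2 at col 0 lands with bottom-row=5; cleared 0 line(s) (total 0); column heights now [6 6 6 6 4], max=6
Test piece O rot0 at col 2 (width 2): heights before test = [6 6 6 6 4]; fits = False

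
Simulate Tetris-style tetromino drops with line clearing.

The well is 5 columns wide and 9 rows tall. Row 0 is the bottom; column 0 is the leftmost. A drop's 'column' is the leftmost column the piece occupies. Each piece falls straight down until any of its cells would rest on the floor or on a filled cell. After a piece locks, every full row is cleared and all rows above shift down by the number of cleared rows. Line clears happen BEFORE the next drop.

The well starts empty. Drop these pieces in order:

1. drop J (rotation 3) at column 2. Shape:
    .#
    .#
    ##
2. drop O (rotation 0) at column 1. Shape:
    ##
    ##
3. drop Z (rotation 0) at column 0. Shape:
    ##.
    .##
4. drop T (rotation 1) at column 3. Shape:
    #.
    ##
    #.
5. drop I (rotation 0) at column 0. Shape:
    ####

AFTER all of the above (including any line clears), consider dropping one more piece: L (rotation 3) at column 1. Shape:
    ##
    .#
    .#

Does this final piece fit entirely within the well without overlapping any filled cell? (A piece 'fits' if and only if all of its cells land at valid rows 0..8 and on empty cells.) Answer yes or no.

Drop 1: J rot3 at col 2 lands with bottom-row=0; cleared 0 line(s) (total 0); column heights now [0 0 1 3 0], max=3
Drop 2: O rot0 at col 1 lands with bottom-row=1; cleared 0 line(s) (total 0); column heights now [0 3 3 3 0], max=3
Drop 3: Z rot0 at col 0 lands with bottom-row=3; cleared 0 line(s) (total 0); column heights now [5 5 4 3 0], max=5
Drop 4: T rot1 at col 3 lands with bottom-row=3; cleared 0 line(s) (total 0); column heights now [5 5 4 6 5], max=6
Drop 5: I rot0 at col 0 lands with bottom-row=6; cleared 0 line(s) (total 0); column heights now [7 7 7 7 5], max=7
Test piece L rot3 at col 1 (width 2): heights before test = [7 7 7 7 5]; fits = False

Answer: no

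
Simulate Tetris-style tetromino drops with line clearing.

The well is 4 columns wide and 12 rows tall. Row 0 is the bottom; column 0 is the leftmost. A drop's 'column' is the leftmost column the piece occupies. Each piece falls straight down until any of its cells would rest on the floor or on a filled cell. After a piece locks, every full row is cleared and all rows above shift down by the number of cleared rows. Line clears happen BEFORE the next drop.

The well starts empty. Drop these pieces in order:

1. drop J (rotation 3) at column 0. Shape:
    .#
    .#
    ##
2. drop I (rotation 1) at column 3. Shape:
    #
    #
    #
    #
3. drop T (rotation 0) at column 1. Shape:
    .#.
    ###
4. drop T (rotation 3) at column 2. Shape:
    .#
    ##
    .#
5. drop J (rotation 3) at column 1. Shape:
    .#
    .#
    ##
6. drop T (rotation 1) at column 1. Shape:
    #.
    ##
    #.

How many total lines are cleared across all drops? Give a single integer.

Drop 1: J rot3 at col 0 lands with bottom-row=0; cleared 0 line(s) (total 0); column heights now [1 3 0 0], max=3
Drop 2: I rot1 at col 3 lands with bottom-row=0; cleared 0 line(s) (total 0); column heights now [1 3 0 4], max=4
Drop 3: T rot0 at col 1 lands with bottom-row=4; cleared 0 line(s) (total 0); column heights now [1 5 6 5], max=6
Drop 4: T rot3 at col 2 lands with bottom-row=5; cleared 0 line(s) (total 0); column heights now [1 5 7 8], max=8
Drop 5: J rot3 at col 1 lands with bottom-row=7; cleared 0 line(s) (total 0); column heights now [1 8 10 8], max=10
Drop 6: T rot1 at col 1 lands with bottom-row=9; cleared 0 line(s) (total 0); column heights now [1 12 11 8], max=12

Answer: 0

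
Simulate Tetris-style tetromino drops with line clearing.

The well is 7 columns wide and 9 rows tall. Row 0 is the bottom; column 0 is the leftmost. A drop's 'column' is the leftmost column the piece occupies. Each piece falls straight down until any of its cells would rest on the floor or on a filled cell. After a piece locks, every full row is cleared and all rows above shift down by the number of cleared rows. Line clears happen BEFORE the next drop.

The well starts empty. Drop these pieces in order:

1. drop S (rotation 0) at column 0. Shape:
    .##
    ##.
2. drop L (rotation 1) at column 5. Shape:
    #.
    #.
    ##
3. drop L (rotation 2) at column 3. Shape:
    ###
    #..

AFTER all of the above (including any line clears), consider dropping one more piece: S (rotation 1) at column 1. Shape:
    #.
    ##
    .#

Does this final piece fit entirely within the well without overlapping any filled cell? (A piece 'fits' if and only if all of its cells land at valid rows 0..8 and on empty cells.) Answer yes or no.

Drop 1: S rot0 at col 0 lands with bottom-row=0; cleared 0 line(s) (total 0); column heights now [1 2 2 0 0 0 0], max=2
Drop 2: L rot1 at col 5 lands with bottom-row=0; cleared 0 line(s) (total 0); column heights now [1 2 2 0 0 3 1], max=3
Drop 3: L rot2 at col 3 lands with bottom-row=2; cleared 0 line(s) (total 0); column heights now [1 2 2 4 4 4 1], max=4
Test piece S rot1 at col 1 (width 2): heights before test = [1 2 2 4 4 4 1]; fits = True

Answer: yes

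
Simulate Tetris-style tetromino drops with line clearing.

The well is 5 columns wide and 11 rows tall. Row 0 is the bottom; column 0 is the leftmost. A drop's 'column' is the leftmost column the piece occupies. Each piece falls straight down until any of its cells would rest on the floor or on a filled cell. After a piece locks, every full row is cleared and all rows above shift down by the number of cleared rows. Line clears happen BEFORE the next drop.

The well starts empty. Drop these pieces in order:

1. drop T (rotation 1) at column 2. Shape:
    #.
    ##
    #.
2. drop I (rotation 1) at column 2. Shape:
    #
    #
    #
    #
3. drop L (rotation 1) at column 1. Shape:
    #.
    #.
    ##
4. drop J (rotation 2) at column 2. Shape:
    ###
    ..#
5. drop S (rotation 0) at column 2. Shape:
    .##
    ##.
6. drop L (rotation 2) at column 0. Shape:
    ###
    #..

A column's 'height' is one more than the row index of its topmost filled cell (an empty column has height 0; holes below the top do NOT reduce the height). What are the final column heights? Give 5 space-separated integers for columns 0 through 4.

Drop 1: T rot1 at col 2 lands with bottom-row=0; cleared 0 line(s) (total 0); column heights now [0 0 3 2 0], max=3
Drop 2: I rot1 at col 2 lands with bottom-row=3; cleared 0 line(s) (total 0); column heights now [0 0 7 2 0], max=7
Drop 3: L rot1 at col 1 lands with bottom-row=7; cleared 0 line(s) (total 0); column heights now [0 10 8 2 0], max=10
Drop 4: J rot2 at col 2 lands with bottom-row=7; cleared 0 line(s) (total 0); column heights now [0 10 9 9 9], max=10
Drop 5: S rot0 at col 2 lands with bottom-row=9; cleared 0 line(s) (total 0); column heights now [0 10 10 11 11], max=11
Drop 6: L rot2 at col 0 lands with bottom-row=9; cleared 1 line(s) (total 1); column heights now [10 10 10 10 9], max=10

Answer: 10 10 10 10 9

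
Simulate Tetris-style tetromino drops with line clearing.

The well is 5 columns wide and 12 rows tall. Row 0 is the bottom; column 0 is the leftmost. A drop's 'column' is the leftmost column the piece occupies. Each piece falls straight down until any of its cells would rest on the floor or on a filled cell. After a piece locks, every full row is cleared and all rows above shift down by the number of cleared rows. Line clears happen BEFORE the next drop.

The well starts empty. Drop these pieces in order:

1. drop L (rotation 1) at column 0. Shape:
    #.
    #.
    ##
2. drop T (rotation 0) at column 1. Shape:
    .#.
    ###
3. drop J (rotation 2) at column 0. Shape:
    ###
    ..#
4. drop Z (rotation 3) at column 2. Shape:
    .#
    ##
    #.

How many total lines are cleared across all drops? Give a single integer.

Drop 1: L rot1 at col 0 lands with bottom-row=0; cleared 0 line(s) (total 0); column heights now [3 1 0 0 0], max=3
Drop 2: T rot0 at col 1 lands with bottom-row=1; cleared 0 line(s) (total 0); column heights now [3 2 3 2 0], max=3
Drop 3: J rot2 at col 0 lands with bottom-row=3; cleared 0 line(s) (total 0); column heights now [5 5 5 2 0], max=5
Drop 4: Z rot3 at col 2 lands with bottom-row=5; cleared 0 line(s) (total 0); column heights now [5 5 7 8 0], max=8

Answer: 0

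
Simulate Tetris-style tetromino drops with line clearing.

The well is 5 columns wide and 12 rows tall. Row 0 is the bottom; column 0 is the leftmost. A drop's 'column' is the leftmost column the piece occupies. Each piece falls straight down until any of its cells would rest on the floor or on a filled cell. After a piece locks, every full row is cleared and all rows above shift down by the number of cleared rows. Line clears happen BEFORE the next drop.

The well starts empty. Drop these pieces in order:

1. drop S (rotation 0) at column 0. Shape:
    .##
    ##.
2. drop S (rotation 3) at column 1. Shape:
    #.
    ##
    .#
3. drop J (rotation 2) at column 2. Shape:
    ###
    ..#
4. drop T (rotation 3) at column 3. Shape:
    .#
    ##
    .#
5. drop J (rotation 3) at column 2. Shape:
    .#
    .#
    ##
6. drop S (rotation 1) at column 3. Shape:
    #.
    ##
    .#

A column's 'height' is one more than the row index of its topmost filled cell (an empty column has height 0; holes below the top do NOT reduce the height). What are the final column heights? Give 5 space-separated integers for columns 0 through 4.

Drop 1: S rot0 at col 0 lands with bottom-row=0; cleared 0 line(s) (total 0); column heights now [1 2 2 0 0], max=2
Drop 2: S rot3 at col 1 lands with bottom-row=2; cleared 0 line(s) (total 0); column heights now [1 5 4 0 0], max=5
Drop 3: J rot2 at col 2 lands with bottom-row=3; cleared 0 line(s) (total 0); column heights now [1 5 5 5 5], max=5
Drop 4: T rot3 at col 3 lands with bottom-row=5; cleared 0 line(s) (total 0); column heights now [1 5 5 7 8], max=8
Drop 5: J rot3 at col 2 lands with bottom-row=7; cleared 0 line(s) (total 0); column heights now [1 5 8 10 8], max=10
Drop 6: S rot1 at col 3 lands with bottom-row=9; cleared 0 line(s) (total 0); column heights now [1 5 8 12 11], max=12

Answer: 1 5 8 12 11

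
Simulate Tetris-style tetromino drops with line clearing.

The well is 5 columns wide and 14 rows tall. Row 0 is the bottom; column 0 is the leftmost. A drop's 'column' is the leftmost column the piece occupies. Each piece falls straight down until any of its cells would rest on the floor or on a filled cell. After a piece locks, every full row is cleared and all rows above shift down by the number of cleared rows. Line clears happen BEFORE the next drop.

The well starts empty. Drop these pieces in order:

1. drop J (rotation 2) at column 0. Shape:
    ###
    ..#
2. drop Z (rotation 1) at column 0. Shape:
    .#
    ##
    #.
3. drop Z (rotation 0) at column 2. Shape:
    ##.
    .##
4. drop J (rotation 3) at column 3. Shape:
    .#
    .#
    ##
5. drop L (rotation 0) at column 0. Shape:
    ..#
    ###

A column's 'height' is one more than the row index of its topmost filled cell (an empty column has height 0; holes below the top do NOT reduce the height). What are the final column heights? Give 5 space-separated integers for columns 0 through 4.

Answer: 5 5 6 3 5

Derivation:
Drop 1: J rot2 at col 0 lands with bottom-row=0; cleared 0 line(s) (total 0); column heights now [2 2 2 0 0], max=2
Drop 2: Z rot1 at col 0 lands with bottom-row=2; cleared 0 line(s) (total 0); column heights now [4 5 2 0 0], max=5
Drop 3: Z rot0 at col 2 lands with bottom-row=1; cleared 1 line(s) (total 1); column heights now [3 4 2 2 0], max=4
Drop 4: J rot3 at col 3 lands with bottom-row=2; cleared 0 line(s) (total 1); column heights now [3 4 2 3 5], max=5
Drop 5: L rot0 at col 0 lands with bottom-row=4; cleared 0 line(s) (total 1); column heights now [5 5 6 3 5], max=6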